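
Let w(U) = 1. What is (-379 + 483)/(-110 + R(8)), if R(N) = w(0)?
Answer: -104/109 ≈ -0.95413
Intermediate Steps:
R(N) = 1
(-379 + 483)/(-110 + R(8)) = (-379 + 483)/(-110 + 1) = 104/(-109) = 104*(-1/109) = -104/109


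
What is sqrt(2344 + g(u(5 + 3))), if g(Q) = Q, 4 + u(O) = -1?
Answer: sqrt(2339) ≈ 48.363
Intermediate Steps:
u(O) = -5 (u(O) = -4 - 1 = -5)
sqrt(2344 + g(u(5 + 3))) = sqrt(2344 - 5) = sqrt(2339)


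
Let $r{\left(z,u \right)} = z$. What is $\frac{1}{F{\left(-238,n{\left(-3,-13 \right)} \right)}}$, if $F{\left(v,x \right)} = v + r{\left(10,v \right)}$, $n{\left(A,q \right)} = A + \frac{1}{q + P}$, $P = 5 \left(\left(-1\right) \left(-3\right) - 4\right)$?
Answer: $- \frac{1}{228} \approx -0.004386$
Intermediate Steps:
$P = -5$ ($P = 5 \left(3 - 4\right) = 5 \left(-1\right) = -5$)
$n{\left(A,q \right)} = A + \frac{1}{-5 + q}$ ($n{\left(A,q \right)} = A + \frac{1}{q - 5} = A + \frac{1}{-5 + q}$)
$F{\left(v,x \right)} = 10 + v$ ($F{\left(v,x \right)} = v + 10 = 10 + v$)
$\frac{1}{F{\left(-238,n{\left(-3,-13 \right)} \right)}} = \frac{1}{10 - 238} = \frac{1}{-228} = - \frac{1}{228}$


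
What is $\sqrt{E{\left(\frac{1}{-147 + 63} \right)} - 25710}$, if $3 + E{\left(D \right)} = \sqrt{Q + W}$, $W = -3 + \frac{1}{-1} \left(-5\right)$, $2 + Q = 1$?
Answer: $4 i \sqrt{1607} \approx 160.35 i$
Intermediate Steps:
$Q = -1$ ($Q = -2 + 1 = -1$)
$W = 2$ ($W = -3 - -5 = -3 + 5 = 2$)
$E{\left(D \right)} = -2$ ($E{\left(D \right)} = -3 + \sqrt{-1 + 2} = -3 + \sqrt{1} = -3 + 1 = -2$)
$\sqrt{E{\left(\frac{1}{-147 + 63} \right)} - 25710} = \sqrt{-2 - 25710} = \sqrt{-25712} = 4 i \sqrt{1607}$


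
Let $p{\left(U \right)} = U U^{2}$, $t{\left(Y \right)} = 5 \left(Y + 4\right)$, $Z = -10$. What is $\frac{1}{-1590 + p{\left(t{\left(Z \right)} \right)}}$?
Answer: $- \frac{1}{28590} \approx -3.4977 \cdot 10^{-5}$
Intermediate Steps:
$t{\left(Y \right)} = 20 + 5 Y$ ($t{\left(Y \right)} = 5 \left(4 + Y\right) = 20 + 5 Y$)
$p{\left(U \right)} = U^{3}$
$\frac{1}{-1590 + p{\left(t{\left(Z \right)} \right)}} = \frac{1}{-1590 + \left(20 + 5 \left(-10\right)\right)^{3}} = \frac{1}{-1590 + \left(20 - 50\right)^{3}} = \frac{1}{-1590 + \left(-30\right)^{3}} = \frac{1}{-1590 - 27000} = \frac{1}{-28590} = - \frac{1}{28590}$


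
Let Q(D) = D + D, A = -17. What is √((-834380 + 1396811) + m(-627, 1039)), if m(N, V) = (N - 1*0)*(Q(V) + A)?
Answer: 2*I*√182454 ≈ 854.29*I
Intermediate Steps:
Q(D) = 2*D
m(N, V) = N*(-17 + 2*V) (m(N, V) = (N - 1*0)*(2*V - 17) = (N + 0)*(-17 + 2*V) = N*(-17 + 2*V))
√((-834380 + 1396811) + m(-627, 1039)) = √((-834380 + 1396811) - 627*(-17 + 2*1039)) = √(562431 - 627*(-17 + 2078)) = √(562431 - 627*2061) = √(562431 - 1292247) = √(-729816) = 2*I*√182454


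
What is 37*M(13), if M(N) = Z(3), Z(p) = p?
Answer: 111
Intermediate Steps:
M(N) = 3
37*M(13) = 37*3 = 111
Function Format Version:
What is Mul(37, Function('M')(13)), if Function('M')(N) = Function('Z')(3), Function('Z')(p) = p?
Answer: 111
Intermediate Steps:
Function('M')(N) = 3
Mul(37, Function('M')(13)) = Mul(37, 3) = 111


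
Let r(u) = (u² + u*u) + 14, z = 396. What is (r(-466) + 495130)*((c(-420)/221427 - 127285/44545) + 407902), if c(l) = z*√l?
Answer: 3377618437167216/8909 + 81792128*I*√105/24603 ≈ 3.7912e+11 + 34066.0*I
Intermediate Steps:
c(l) = 396*√l
r(u) = 14 + 2*u² (r(u) = (u² + u²) + 14 = 2*u² + 14 = 14 + 2*u²)
(r(-466) + 495130)*((c(-420)/221427 - 127285/44545) + 407902) = ((14 + 2*(-466)²) + 495130)*(((396*√(-420))/221427 - 127285/44545) + 407902) = ((14 + 2*217156) + 495130)*(((396*(2*I*√105))*(1/221427) - 127285*1/44545) + 407902) = ((14 + 434312) + 495130)*(((792*I*√105)*(1/221427) - 25457/8909) + 407902) = (434326 + 495130)*((88*I*√105/24603 - 25457/8909) + 407902) = 929456*((-25457/8909 + 88*I*√105/24603) + 407902) = 929456*(3633973461/8909 + 88*I*√105/24603) = 3377618437167216/8909 + 81792128*I*√105/24603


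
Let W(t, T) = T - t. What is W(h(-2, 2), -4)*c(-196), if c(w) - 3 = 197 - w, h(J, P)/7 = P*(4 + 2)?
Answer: -34848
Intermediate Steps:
h(J, P) = 42*P (h(J, P) = 7*(P*(4 + 2)) = 7*(P*6) = 7*(6*P) = 42*P)
c(w) = 200 - w (c(w) = 3 + (197 - w) = 200 - w)
W(h(-2, 2), -4)*c(-196) = (-4 - 42*2)*(200 - 1*(-196)) = (-4 - 1*84)*(200 + 196) = (-4 - 84)*396 = -88*396 = -34848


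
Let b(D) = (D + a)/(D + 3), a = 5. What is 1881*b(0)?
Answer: 3135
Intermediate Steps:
b(D) = (5 + D)/(3 + D) (b(D) = (D + 5)/(D + 3) = (5 + D)/(3 + D))
1881*b(0) = 1881*((5 + 0)/(3 + 0)) = 1881*(5/3) = 3135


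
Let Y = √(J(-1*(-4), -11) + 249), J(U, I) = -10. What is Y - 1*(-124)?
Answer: 124 + √239 ≈ 139.46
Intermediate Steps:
Y = √239 (Y = √(-10 + 249) = √239 ≈ 15.460)
Y - 1*(-124) = √239 - 1*(-124) = √239 + 124 = 124 + √239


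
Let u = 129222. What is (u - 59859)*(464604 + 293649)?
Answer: 52594702839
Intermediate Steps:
(u - 59859)*(464604 + 293649) = (129222 - 59859)*(464604 + 293649) = 69363*758253 = 52594702839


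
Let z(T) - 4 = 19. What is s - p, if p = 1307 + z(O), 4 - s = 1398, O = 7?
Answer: -2724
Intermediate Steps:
z(T) = 23 (z(T) = 4 + 19 = 23)
s = -1394 (s = 4 - 1*1398 = 4 - 1398 = -1394)
p = 1330 (p = 1307 + 23 = 1330)
s - p = -1394 - 1*1330 = -1394 - 1330 = -2724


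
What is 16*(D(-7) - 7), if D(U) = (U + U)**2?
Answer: 3024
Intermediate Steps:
D(U) = 4*U**2 (D(U) = (2*U)**2 = 4*U**2)
16*(D(-7) - 7) = 16*(4*(-7)**2 - 7) = 16*(4*49 - 7) = 16*(196 - 7) = 16*189 = 3024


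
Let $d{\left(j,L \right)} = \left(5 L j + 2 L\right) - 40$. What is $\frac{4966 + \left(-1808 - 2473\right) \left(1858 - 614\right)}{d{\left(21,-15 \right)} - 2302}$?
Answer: $\frac{5320598}{3947} \approx 1348.0$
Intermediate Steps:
$d{\left(j,L \right)} = -40 + 2 L + 5 L j$ ($d{\left(j,L \right)} = \left(5 L j + 2 L\right) - 40 = \left(2 L + 5 L j\right) - 40 = -40 + 2 L + 5 L j$)
$\frac{4966 + \left(-1808 - 2473\right) \left(1858 - 614\right)}{d{\left(21,-15 \right)} - 2302} = \frac{4966 + \left(-1808 - 2473\right) \left(1858 - 614\right)}{\left(-40 + 2 \left(-15\right) + 5 \left(-15\right) 21\right) - 2302} = \frac{4966 - 5325564}{\left(-40 - 30 - 1575\right) - 2302} = \frac{4966 - 5325564}{-1645 - 2302} = - \frac{5320598}{-3947} = \left(-5320598\right) \left(- \frac{1}{3947}\right) = \frac{5320598}{3947}$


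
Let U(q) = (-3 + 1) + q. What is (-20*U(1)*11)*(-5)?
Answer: -1100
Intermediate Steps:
U(q) = -2 + q
(-20*U(1)*11)*(-5) = (-20*(-2 + 1)*11)*(-5) = (-20*(-1)*11)*(-5) = (20*11)*(-5) = 220*(-5) = -1100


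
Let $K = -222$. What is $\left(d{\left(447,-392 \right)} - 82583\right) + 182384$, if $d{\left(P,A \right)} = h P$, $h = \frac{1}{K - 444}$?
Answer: $\frac{22155673}{222} \approx 99800.0$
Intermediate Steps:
$h = - \frac{1}{666}$ ($h = \frac{1}{-222 - 444} = \frac{1}{-666} = - \frac{1}{666} \approx -0.0015015$)
$d{\left(P,A \right)} = - \frac{P}{666}$
$\left(d{\left(447,-392 \right)} - 82583\right) + 182384 = \left(\left(- \frac{1}{666}\right) 447 - 82583\right) + 182384 = \left(- \frac{149}{222} - 82583\right) + 182384 = - \frac{18333575}{222} + 182384 = \frac{22155673}{222}$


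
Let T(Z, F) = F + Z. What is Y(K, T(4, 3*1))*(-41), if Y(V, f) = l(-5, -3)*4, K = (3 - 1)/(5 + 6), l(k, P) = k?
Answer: 820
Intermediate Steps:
K = 2/11 ≈ 0.18182
Y(V, f) = -20 (Y(V, f) = -5*4 = -20)
Y(K, T(4, 3*1))*(-41) = -20*(-41) = 820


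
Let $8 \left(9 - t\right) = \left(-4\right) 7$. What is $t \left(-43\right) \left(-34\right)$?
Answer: $18275$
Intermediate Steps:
$t = \frac{25}{2}$ ($t = 9 - \frac{\left(-4\right) 7}{8} = 9 - - \frac{7}{2} = 9 + \frac{7}{2} = \frac{25}{2} \approx 12.5$)
$t \left(-43\right) \left(-34\right) = \frac{25}{2} \left(-43\right) \left(-34\right) = \left(- \frac{1075}{2}\right) \left(-34\right) = 18275$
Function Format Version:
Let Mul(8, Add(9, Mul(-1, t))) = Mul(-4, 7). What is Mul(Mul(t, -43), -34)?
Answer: 18275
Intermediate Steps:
t = Rational(25, 2) (t = Add(9, Mul(Rational(-1, 8), Mul(-4, 7))) = Add(9, Mul(Rational(-1, 8), -28)) = Add(9, Rational(7, 2)) = Rational(25, 2) ≈ 12.500)
Mul(Mul(t, -43), -34) = Mul(Mul(Rational(25, 2), -43), -34) = Mul(Rational(-1075, 2), -34) = 18275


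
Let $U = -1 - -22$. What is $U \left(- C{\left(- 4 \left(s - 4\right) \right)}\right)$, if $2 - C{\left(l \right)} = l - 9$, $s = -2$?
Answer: $273$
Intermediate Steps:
$C{\left(l \right)} = 11 - l$ ($C{\left(l \right)} = 2 - \left(l - 9\right) = 2 - \left(-9 + l\right) = 11 - l$)
$U = 21$ ($U = -1 + 22 = 21$)
$U \left(- C{\left(- 4 \left(s - 4\right) \right)}\right) = 21 \left(- (11 - - 4 \left(-2 - 4\right))\right) = 21 \left(- (11 - \left(-4\right) \left(-6\right))\right) = 21 \left(- (11 - 24)\right) = 21 \left(\left(-1\right) \left(-13\right)\right) = 21 \cdot 13 = 273$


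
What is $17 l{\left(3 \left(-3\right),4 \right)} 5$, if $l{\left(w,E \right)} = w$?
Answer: $-765$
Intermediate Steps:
$17 l{\left(3 \left(-3\right),4 \right)} 5 = 17 \cdot 3 \left(-3\right) 5 = 17 \left(-9\right) 5 = \left(-153\right) 5 = -765$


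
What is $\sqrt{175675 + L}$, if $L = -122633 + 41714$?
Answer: $2 \sqrt{23689} \approx 307.82$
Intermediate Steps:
$L = -80919$
$\sqrt{175675 + L} = \sqrt{175675 - 80919} = \sqrt{94756} = 2 \sqrt{23689}$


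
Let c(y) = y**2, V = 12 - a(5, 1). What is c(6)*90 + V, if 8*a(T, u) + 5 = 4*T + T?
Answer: 6499/2 ≈ 3249.5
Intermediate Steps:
a(T, u) = -5/8 + 5*T/8 (a(T, u) = -5/8 + (4*T + T)/8 = -5/8 + (5*T)/8 = -5/8 + 5*T/8)
V = 19/2 (V = 12 - (-5/8 + (5/8)*5) = 12 - (-5/8 + 25/8) = 12 - 1*5/2 = 12 - 5/2 = 19/2 ≈ 9.5000)
c(6)*90 + V = 6**2*90 + 19/2 = 36*90 + 19/2 = 3240 + 19/2 = 6499/2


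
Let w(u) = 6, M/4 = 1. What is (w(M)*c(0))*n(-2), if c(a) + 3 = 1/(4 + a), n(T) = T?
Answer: 33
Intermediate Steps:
M = 4 (M = 4*1 = 4)
c(a) = -3 + 1/(4 + a)
(w(M)*c(0))*n(-2) = (6*((-11 - 3*0)/(4 + 0)))*(-2) = (6*((-11 + 0)/4))*(-2) = (6*((1/4)*(-11)))*(-2) = (6*(-11/4))*(-2) = -33/2*(-2) = 33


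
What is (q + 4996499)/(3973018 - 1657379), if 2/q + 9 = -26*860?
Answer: 111766686129/51798528791 ≈ 2.1577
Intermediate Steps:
q = -2/22369 (q = 2/(-9 - 26*860) = 2/(-9 - 22360) = 2/(-22369) = 2*(-1/22369) = -2/22369 ≈ -8.9409e-5)
(q + 4996499)/(3973018 - 1657379) = (-2/22369 + 4996499)/(3973018 - 1657379) = (111766686129/22369)/2315639 = (111766686129/22369)*(1/2315639) = 111766686129/51798528791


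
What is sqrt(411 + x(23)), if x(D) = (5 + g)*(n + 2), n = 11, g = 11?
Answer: sqrt(619) ≈ 24.880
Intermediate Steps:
x(D) = 208 (x(D) = (5 + 11)*(11 + 2) = 16*13 = 208)
sqrt(411 + x(23)) = sqrt(411 + 208) = sqrt(619)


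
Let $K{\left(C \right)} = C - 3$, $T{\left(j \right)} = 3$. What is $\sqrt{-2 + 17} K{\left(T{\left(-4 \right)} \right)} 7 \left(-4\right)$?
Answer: $0$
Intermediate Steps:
$K{\left(C \right)} = -3 + C$ ($K{\left(C \right)} = C - 3 = -3 + C$)
$\sqrt{-2 + 17} K{\left(T{\left(-4 \right)} \right)} 7 \left(-4\right) = \sqrt{-2 + 17} \left(-3 + 3\right) 7 \left(-4\right) = \sqrt{15} \cdot 0 \cdot 7 \left(-4\right) = \sqrt{15} \cdot 0 \left(-4\right) = 0 \left(-4\right) = 0$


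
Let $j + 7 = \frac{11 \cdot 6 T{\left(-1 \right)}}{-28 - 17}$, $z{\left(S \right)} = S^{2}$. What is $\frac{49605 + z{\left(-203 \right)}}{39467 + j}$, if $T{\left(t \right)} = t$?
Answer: $\frac{681105}{295961} \approx 2.3013$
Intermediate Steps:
$j = - \frac{83}{15}$ ($j = -7 + \frac{11 \cdot 6 \left(-1\right)}{-28 - 17} = -7 + \frac{66 \left(-1\right)}{-45} = -7 - - \frac{22}{15} = -7 + \frac{22}{15} = - \frac{83}{15} \approx -5.5333$)
$\frac{49605 + z{\left(-203 \right)}}{39467 + j} = \frac{49605 + \left(-203\right)^{2}}{39467 - \frac{83}{15}} = \frac{49605 + 41209}{\frac{591922}{15}} = 90814 \cdot \frac{15}{591922} = \frac{681105}{295961}$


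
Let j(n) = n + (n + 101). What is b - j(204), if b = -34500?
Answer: -35009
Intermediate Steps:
j(n) = 101 + 2*n (j(n) = n + (101 + n) = 101 + 2*n)
b - j(204) = -34500 - (101 + 2*204) = -34500 - (101 + 408) = -34500 - 1*509 = -34500 - 509 = -35009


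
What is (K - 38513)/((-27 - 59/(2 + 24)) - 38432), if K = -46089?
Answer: 2199652/999993 ≈ 2.1997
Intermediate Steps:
(K - 38513)/((-27 - 59/(2 + 24)) - 38432) = (-46089 - 38513)/((-27 - 59/(2 + 24)) - 38432) = -84602/((-27 - 59/26) - 38432) = -84602/(-761/26 - 38432) = -84602/(-999993/26) = -84602*(-26/999993) = 2199652/999993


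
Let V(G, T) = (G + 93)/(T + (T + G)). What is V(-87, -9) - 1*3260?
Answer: -114102/35 ≈ -3260.1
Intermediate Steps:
V(G, T) = (93 + G)/(G + 2*T) (V(G, T) = (93 + G)/(T + (G + T)) = (93 + G)/(G + 2*T))
V(-87, -9) - 1*3260 = (93 - 87)/(-87 + 2*(-9)) - 1*3260 = 6/(-87 - 18) - 3260 = 6/(-105) - 3260 = -1/105*6 - 3260 = -2/35 - 3260 = -114102/35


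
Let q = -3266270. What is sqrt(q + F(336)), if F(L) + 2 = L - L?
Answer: 4*I*sqrt(204142) ≈ 1807.3*I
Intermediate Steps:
F(L) = -2 (F(L) = -2 + (L - L) = -2 + 0 = -2)
sqrt(q + F(336)) = sqrt(-3266270 - 2) = sqrt(-3266272) = 4*I*sqrt(204142)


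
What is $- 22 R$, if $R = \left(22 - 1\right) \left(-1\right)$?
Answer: $462$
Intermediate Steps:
$R = -21$ ($R = 21 \left(-1\right) = -21$)
$- 22 R = \left(-22\right) \left(-21\right) = 462$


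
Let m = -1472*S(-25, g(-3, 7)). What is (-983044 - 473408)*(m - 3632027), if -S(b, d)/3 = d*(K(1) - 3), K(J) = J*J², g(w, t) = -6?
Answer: 5212692683820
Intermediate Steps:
K(J) = J³
S(b, d) = 6*d (S(b, d) = -3*d*(1³ - 3) = -3*d*(1 - 3) = -3*d*(-2) = -(-6)*d = 6*d)
m = 52992 (m = -8832*(-6) = -1472*(-36) = 52992)
(-983044 - 473408)*(m - 3632027) = (-983044 - 473408)*(52992 - 3632027) = -1456452*(-3579035) = 5212692683820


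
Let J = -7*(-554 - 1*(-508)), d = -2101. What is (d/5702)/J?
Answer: -2101/1836044 ≈ -0.0011443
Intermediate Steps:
J = 322 (J = -7*(-554 + 508) = -7*(-46) = 322)
(d/5702)/J = -2101/5702/322 = -2101*1/5702*(1/322) = -2101/5702*1/322 = -2101/1836044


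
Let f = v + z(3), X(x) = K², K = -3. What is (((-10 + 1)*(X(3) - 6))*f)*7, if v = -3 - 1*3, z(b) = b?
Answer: 567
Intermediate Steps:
v = -6 (v = -3 - 3 = -6)
X(x) = 9 (X(x) = (-3)² = 9)
f = -3 (f = -6 + 3 = -3)
(((-10 + 1)*(X(3) - 6))*f)*7 = (((-10 + 1)*(9 - 6))*(-3))*7 = (-9*3*(-3))*7 = -27*(-3)*7 = 81*7 = 567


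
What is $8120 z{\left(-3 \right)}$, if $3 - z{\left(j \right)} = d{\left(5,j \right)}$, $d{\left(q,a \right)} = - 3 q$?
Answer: $146160$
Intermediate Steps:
$z{\left(j \right)} = 18$ ($z{\left(j \right)} = 3 - \left(-3\right) 5 = 3 - -15 = 3 + 15 = 18$)
$8120 z{\left(-3 \right)} = 8120 \cdot 18 = 146160$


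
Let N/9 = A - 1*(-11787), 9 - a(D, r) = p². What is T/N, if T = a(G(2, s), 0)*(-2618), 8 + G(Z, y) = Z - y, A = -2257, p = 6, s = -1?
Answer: 3927/4765 ≈ 0.82413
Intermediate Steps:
G(Z, y) = -8 + Z - y (G(Z, y) = -8 + (Z - y) = -8 + Z - y)
a(D, r) = -27 (a(D, r) = 9 - 1*6² = 9 - 1*36 = 9 - 36 = -27)
N = 85770 (N = 9*(-2257 - 1*(-11787)) = 9*(-2257 + 11787) = 9*9530 = 85770)
T = 70686 (T = -27*(-2618) = 70686)
T/N = 70686/85770 = 70686*(1/85770) = 3927/4765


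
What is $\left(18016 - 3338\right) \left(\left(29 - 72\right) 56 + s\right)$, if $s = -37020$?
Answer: $-578724184$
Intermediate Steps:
$\left(18016 - 3338\right) \left(\left(29 - 72\right) 56 + s\right) = \left(18016 - 3338\right) \left(\left(29 - 72\right) 56 - 37020\right) = 14678 \left(\left(-43\right) 56 - 37020\right) = 14678 \left(-2408 - 37020\right) = 14678 \left(-39428\right) = -578724184$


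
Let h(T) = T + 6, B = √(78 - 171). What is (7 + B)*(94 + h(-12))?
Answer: 616 + 88*I*√93 ≈ 616.0 + 848.64*I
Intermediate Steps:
B = I*√93 (B = √(-93) = I*√93 ≈ 9.6436*I)
h(T) = 6 + T
(7 + B)*(94 + h(-12)) = (7 + I*√93)*(94 + (6 - 12)) = (7 + I*√93)*(94 - 6) = (7 + I*√93)*88 = 616 + 88*I*√93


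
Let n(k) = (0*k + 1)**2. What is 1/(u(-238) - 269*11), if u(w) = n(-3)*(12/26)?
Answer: -13/38461 ≈ -0.00033800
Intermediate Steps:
n(k) = 1 (n(k) = (0 + 1)**2 = 1**2 = 1)
u(w) = 6/13 (u(w) = 1*(12/26) = 1*(12*(1/26)) = 1*(6/13) = 6/13)
1/(u(-238) - 269*11) = 1/(6/13 - 269*11) = 1/(6/13 - 2959) = 1/(-38461/13) = -13/38461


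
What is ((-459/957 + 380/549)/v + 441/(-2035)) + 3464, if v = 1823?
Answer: 204584229232672/59063805405 ≈ 3463.8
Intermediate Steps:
((-459/957 + 380/549)/v + 441/(-2035)) + 3464 = ((-459/957 + 380/549)/1823 + 441/(-2035)) + 3464 = ((-459*1/957 + 380*(1/549))*(1/1823) + 441*(-1/2035)) + 3464 = ((-153/319 + 380/549)*(1/1823) - 441/2035) + 3464 = ((37223/175131)*(1/1823) - 441/2035) + 3464 = (37223/319263813 - 441/2035) + 3464 = -12792690248/59063805405 + 3464 = 204584229232672/59063805405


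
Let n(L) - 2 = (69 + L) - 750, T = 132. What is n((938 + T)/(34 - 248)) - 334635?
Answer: -335319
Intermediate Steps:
n(L) = -679 + L (n(L) = 2 + ((69 + L) - 750) = 2 + (-681 + L) = -679 + L)
n((938 + T)/(34 - 248)) - 334635 = (-679 + (938 + 132)/(34 - 248)) - 334635 = (-679 + 1070/(-214)) - 334635 = (-679 + 1070*(-1/214)) - 334635 = (-679 - 5) - 334635 = -684 - 334635 = -335319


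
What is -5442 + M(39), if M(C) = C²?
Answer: -3921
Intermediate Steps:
-5442 + M(39) = -5442 + 39² = -5442 + 1521 = -3921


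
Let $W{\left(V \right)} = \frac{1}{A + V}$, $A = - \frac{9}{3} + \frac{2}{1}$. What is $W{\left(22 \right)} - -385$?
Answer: $\frac{8086}{21} \approx 385.05$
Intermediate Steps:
$A = -1$ ($A = \left(-9\right) \frac{1}{3} + 2 \cdot 1 = -3 + 2 = -1$)
$W{\left(V \right)} = \frac{1}{-1 + V}$
$W{\left(22 \right)} - -385 = \frac{1}{-1 + 22} - -385 = \frac{1}{21} + 385 = \frac{8086}{21}$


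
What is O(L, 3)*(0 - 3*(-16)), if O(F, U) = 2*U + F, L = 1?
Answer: 336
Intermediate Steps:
O(F, U) = F + 2*U
O(L, 3)*(0 - 3*(-16)) = (1 + 2*3)*(0 - 3*(-16)) = (1 + 6)*(0 + 48) = 7*48 = 336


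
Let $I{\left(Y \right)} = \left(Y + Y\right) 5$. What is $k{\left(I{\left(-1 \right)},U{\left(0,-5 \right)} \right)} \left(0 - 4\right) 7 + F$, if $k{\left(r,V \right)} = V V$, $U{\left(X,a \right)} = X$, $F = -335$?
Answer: $-335$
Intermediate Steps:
$I{\left(Y \right)} = 10 Y$ ($I{\left(Y \right)} = 2 Y 5 = 10 Y$)
$k{\left(r,V \right)} = V^{2}$
$k{\left(I{\left(-1 \right)},U{\left(0,-5 \right)} \right)} \left(0 - 4\right) 7 + F = 0^{2} \left(0 - 4\right) 7 - 335 = 0 \left(\left(-4\right) 7\right) - 335 = 0 \left(-28\right) - 335 = 0 - 335 = -335$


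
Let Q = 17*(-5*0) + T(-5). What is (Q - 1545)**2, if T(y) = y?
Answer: 2402500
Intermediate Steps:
Q = -5 (Q = 17*(-5*0) - 5 = 17*0 - 5 = 0 - 5 = -5)
(Q - 1545)**2 = (-5 - 1545)**2 = (-1550)**2 = 2402500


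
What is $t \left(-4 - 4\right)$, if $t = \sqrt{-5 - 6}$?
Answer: $- 8 i \sqrt{11} \approx - 26.533 i$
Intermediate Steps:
$t = i \sqrt{11}$ ($t = \sqrt{-11} = i \sqrt{11} \approx 3.3166 i$)
$t \left(-4 - 4\right) = i \sqrt{11} \left(-4 - 4\right) = i \sqrt{11} \left(-8\right) = - 8 i \sqrt{11}$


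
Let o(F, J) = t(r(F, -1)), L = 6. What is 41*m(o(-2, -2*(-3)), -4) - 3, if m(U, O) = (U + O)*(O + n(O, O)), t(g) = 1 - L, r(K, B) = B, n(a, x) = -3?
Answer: 2580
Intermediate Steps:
t(g) = -5 (t(g) = 1 - 1*6 = 1 - 6 = -5)
o(F, J) = -5
m(U, O) = (-3 + O)*(O + U) (m(U, O) = (U + O)*(O - 3) = (O + U)*(-3 + O) = (-3 + O)*(O + U))
41*m(o(-2, -2*(-3)), -4) - 3 = 41*((-4)² - 3*(-4) - 3*(-5) - 4*(-5)) - 3 = 41*(16 + 12 + 15 + 20) - 3 = 41*63 - 3 = 2583 - 3 = 2580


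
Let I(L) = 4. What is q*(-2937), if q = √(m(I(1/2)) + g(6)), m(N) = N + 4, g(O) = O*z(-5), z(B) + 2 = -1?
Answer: -2937*I*√10 ≈ -9287.6*I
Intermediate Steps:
z(B) = -3 (z(B) = -2 - 1 = -3)
g(O) = -3*O (g(O) = O*(-3) = -3*O)
m(N) = 4 + N
q = I*√10 (q = √((4 + 4) - 3*6) = √(8 - 18) = √(-10) = I*√10 ≈ 3.1623*I)
q*(-2937) = (I*√10)*(-2937) = -2937*I*√10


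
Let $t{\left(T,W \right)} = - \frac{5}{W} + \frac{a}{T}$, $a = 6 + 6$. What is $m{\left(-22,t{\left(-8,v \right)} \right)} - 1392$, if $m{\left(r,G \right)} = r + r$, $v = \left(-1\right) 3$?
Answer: $-1436$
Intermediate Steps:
$a = 12$
$v = -3$
$t{\left(T,W \right)} = - \frac{5}{W} + \frac{12}{T}$
$m{\left(r,G \right)} = 2 r$
$m{\left(-22,t{\left(-8,v \right)} \right)} - 1392 = 2 \left(-22\right) - 1392 = -44 - 1392 = -1436$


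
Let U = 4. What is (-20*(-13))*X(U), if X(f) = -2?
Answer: -520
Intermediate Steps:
(-20*(-13))*X(U) = -20*(-13)*(-2) = 260*(-2) = -520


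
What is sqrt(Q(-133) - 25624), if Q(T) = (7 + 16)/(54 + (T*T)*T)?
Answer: I*sqrt(141819788936993145)/2352583 ≈ 160.07*I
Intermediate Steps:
Q(T) = 23/(54 + T**3) (Q(T) = 23/(54 + T**2*T) = 23/(54 + T**3))
sqrt(Q(-133) - 25624) = sqrt(23/(54 + (-133)**3) - 25624) = sqrt(23/(54 - 2352637) - 25624) = sqrt(23/(-2352583) - 25624) = sqrt(23*(-1/2352583) - 25624) = sqrt(-23/2352583 - 25624) = sqrt(-60282586815/2352583) = I*sqrt(141819788936993145)/2352583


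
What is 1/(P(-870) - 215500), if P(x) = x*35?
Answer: -1/245950 ≈ -4.0659e-6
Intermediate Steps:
P(x) = 35*x
1/(P(-870) - 215500) = 1/(35*(-870) - 215500) = 1/(-30450 - 215500) = 1/(-245950) = -1/245950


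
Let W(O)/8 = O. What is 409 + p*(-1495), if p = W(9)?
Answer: -107231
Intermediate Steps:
W(O) = 8*O
p = 72 (p = 8*9 = 72)
409 + p*(-1495) = 409 + 72*(-1495) = 409 - 107640 = -107231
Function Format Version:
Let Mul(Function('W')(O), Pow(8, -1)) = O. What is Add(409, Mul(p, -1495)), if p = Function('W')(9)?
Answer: -107231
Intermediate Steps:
Function('W')(O) = Mul(8, O)
p = 72 (p = Mul(8, 9) = 72)
Add(409, Mul(p, -1495)) = Add(409, Mul(72, -1495)) = Add(409, -107640) = -107231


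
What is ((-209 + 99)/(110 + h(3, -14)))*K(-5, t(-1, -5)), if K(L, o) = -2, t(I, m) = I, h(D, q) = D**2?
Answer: 220/119 ≈ 1.8487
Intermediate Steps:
((-209 + 99)/(110 + h(3, -14)))*K(-5, t(-1, -5)) = ((-209 + 99)/(110 + 3**2))*(-2) = -110/(110 + 9)*(-2) = -110/119*(-2) = 220/119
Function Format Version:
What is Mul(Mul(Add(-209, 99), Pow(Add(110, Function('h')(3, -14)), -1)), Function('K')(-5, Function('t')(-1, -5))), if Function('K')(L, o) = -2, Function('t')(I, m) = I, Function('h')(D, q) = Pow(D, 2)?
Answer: Rational(220, 119) ≈ 1.8487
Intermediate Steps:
Mul(Mul(Add(-209, 99), Pow(Add(110, Function('h')(3, -14)), -1)), Function('K')(-5, Function('t')(-1, -5))) = Mul(Mul(Add(-209, 99), Pow(Add(110, Pow(3, 2)), -1)), -2) = Mul(Mul(-110, Pow(Add(110, 9), -1)), -2) = Mul(Mul(-110, Pow(119, -1)), -2) = Mul(Mul(-110, Rational(1, 119)), -2) = Mul(Rational(-110, 119), -2) = Rational(220, 119)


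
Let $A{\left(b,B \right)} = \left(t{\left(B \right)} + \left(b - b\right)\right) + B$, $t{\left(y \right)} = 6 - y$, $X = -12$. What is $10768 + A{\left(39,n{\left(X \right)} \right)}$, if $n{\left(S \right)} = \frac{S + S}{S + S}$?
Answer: $10774$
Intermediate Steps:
$n{\left(S \right)} = 1$ ($n{\left(S \right)} = \frac{2 S}{2 S} = 2 S \frac{1}{2 S} = 1$)
$A{\left(b,B \right)} = 6$ ($A{\left(b,B \right)} = \left(\left(6 - B\right) + \left(b - b\right)\right) + B = \left(\left(6 - B\right) + 0\right) + B = \left(6 - B\right) + B = 6$)
$10768 + A{\left(39,n{\left(X \right)} \right)} = 10768 + 6 = 10774$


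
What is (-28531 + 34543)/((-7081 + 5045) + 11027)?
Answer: 668/999 ≈ 0.66867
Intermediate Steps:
(-28531 + 34543)/((-7081 + 5045) + 11027) = 6012/(-2036 + 11027) = 6012/8991 = 6012*(1/8991) = 668/999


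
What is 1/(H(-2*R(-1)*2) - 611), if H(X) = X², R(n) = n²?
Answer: -1/595 ≈ -0.0016807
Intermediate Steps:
1/(H(-2*R(-1)*2) - 611) = 1/((-2*(-1)²*2)² - 611) = 1/((-2*1*2)² - 611) = 1/((-2*2)² - 611) = 1/((-4)² - 611) = 1/(16 - 611) = 1/(-595) = -1/595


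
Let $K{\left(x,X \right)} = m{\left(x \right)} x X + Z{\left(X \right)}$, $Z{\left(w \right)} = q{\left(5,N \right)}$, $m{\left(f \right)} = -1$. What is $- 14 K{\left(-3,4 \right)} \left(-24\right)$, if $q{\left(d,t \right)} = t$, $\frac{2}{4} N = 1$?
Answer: $4704$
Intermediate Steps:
$N = 2$ ($N = 2 \cdot 1 = 2$)
$Z{\left(w \right)} = 2$
$K{\left(x,X \right)} = 2 - X x$ ($K{\left(x,X \right)} = - x X + 2 = - X x + 2 = 2 - X x$)
$- 14 K{\left(-3,4 \right)} \left(-24\right) = - 14 \left(2 - 4 \left(-3\right)\right) \left(-24\right) = - 14 \left(2 + 12\right) \left(-24\right) = \left(-14\right) 14 \left(-24\right) = \left(-196\right) \left(-24\right) = 4704$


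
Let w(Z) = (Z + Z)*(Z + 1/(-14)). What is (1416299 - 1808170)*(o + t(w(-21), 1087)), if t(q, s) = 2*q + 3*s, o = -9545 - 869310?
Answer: 342426284704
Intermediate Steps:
o = -878855
w(Z) = 2*Z*(-1/14 + Z) (w(Z) = (2*Z)*(Z - 1/14) = (2*Z)*(-1/14 + Z) = 2*Z*(-1/14 + Z))
(1416299 - 1808170)*(o + t(w(-21), 1087)) = (1416299 - 1808170)*(-878855 + (2*((⅐)*(-21)*(-1 + 14*(-21))) + 3*1087)) = -391871*(-878855 + (2*((⅐)*(-21)*(-1 - 294)) + 3261)) = -391871*(-878855 + (2*((⅐)*(-21)*(-295)) + 3261)) = -391871*(-878855 + (2*885 + 3261)) = -391871*(-878855 + (1770 + 3261)) = -391871*(-878855 + 5031) = -391871*(-873824) = 342426284704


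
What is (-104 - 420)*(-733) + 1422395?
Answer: 1806487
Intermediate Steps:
(-104 - 420)*(-733) + 1422395 = -524*(-733) + 1422395 = 384092 + 1422395 = 1806487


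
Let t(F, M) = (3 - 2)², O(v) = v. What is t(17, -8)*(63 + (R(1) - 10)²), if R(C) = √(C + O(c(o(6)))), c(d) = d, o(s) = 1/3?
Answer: 493/3 - 40*√3/3 ≈ 141.24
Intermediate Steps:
o(s) = ⅓
R(C) = √(⅓ + C) (R(C) = √(C + ⅓) = √(⅓ + C))
t(F, M) = 1 (t(F, M) = 1² = 1)
t(17, -8)*(63 + (R(1) - 10)²) = 1*(63 + (√(3 + 9*1)/3 - 10)²) = 1*(63 + (√(3 + 9)/3 - 10)²) = 1*(63 + (√12/3 - 10)²) = 1*(63 + ((2*√3)/3 - 10)²) = 1*(63 + (2*√3/3 - 10)²) = 1*(63 + (-10 + 2*√3/3)²) = 63 + (-10 + 2*√3/3)²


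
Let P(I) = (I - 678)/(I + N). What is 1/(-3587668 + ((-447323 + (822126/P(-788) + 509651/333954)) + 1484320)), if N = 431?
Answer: -244788282/575366418945625 ≈ -4.2545e-7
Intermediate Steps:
P(I) = (-678 + I)/(431 + I) (P(I) = (I - 678)/(I + 431) = (-678 + I)/(431 + I))
1/(-3587668 + ((-447323 + (822126/P(-788) + 509651/333954)) + 1484320)) = 1/(-3587668 + ((-447323 + (822126/(((-678 - 788)/(431 - 788))) + 509651/333954)) + 1484320)) = 1/(-3587668 + ((-447323 + (822126/((-1466/(-357))) + 509651*(1/333954))) + 1484320)) = 1/(-3587668 + ((-447323 + (822126/((-1/357*(-1466))) + 509651/333954)) + 1484320)) = 1/(-3587668 + ((-447323 + (822126/(1466/357) + 509651/333954)) + 1484320)) = 1/(-3587668 + ((-447323 + (822126*(357/1466) + 509651/333954)) + 1484320)) = 1/(-3587668 + ((-447323 + (146749491/733 + 509651/333954)) + 1484320)) = 1/(-3587668 + ((-447323 + 49007953091597/244788282) + 1484320)) = 1/(-3587668 + (-60491475577489/244788282 + 1484320)) = 1/(-3587668 + 302852667160751/244788282) = 1/(-575366418945625/244788282) = -244788282/575366418945625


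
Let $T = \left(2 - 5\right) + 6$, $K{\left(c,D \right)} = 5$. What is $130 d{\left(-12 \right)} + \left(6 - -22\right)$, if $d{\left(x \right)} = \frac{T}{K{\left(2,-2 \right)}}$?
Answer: $106$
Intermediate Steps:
$T = 3$ ($T = -3 + 6 = 3$)
$d{\left(x \right)} = \frac{3}{5}$
$130 d{\left(-12 \right)} + \left(6 - -22\right) = 130 \cdot \frac{3}{5} + \left(6 - -22\right) = 78 + \left(6 + 22\right) = 78 + 28 = 106$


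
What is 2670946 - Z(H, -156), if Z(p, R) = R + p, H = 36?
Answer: 2671066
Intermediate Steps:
2670946 - Z(H, -156) = 2670946 - (-156 + 36) = 2670946 - 1*(-120) = 2670946 + 120 = 2671066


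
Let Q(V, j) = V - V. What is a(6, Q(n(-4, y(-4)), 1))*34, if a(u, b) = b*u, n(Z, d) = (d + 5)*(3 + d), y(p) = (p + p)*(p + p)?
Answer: 0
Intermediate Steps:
y(p) = 4*p² (y(p) = (2*p)*(2*p) = 4*p²)
n(Z, d) = (3 + d)*(5 + d) (n(Z, d) = (5 + d)*(3 + d) = (3 + d)*(5 + d))
Q(V, j) = 0
a(6, Q(n(-4, y(-4)), 1))*34 = (0*6)*34 = 0*34 = 0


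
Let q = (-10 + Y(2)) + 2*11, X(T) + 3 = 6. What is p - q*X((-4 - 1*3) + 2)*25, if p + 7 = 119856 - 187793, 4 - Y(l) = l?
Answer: -68994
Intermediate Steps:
Y(l) = 4 - l
p = -67944 (p = -7 + (119856 - 187793) = -7 - 67937 = -67944)
X(T) = 3 (X(T) = -3 + 6 = 3)
q = 14 (q = (-10 + (4 - 1*2)) + 2*11 = (-10 + (4 - 2)) + 22 = (-10 + 2) + 22 = -8 + 22 = 14)
p - q*X((-4 - 1*3) + 2)*25 = -67944 - 14*3*25 = -67944 - 42*25 = -67944 - 1*1050 = -67944 - 1050 = -68994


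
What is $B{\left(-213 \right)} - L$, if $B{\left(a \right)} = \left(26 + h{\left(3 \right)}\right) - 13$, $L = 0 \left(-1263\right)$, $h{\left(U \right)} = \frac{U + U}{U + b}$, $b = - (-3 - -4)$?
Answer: $16$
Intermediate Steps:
$b = -1$ ($b = - (-3 + 4) = \left(-1\right) 1 = -1$)
$h{\left(U \right)} = \frac{2 U}{-1 + U}$ ($h{\left(U \right)} = \frac{U + U}{U - 1} = \frac{2 U}{-1 + U}$)
$L = 0$
$B{\left(a \right)} = 16$ ($B{\left(a \right)} = \left(26 + 2 \cdot 3 \frac{1}{-1 + 3}\right) - 13 = \left(26 + 2 \cdot 3 \cdot \frac{1}{2}\right) - 13 = \left(26 + 3\right) - 13 = 29 - 13 = 16$)
$B{\left(-213 \right)} - L = 16 - 0 = 16 + 0 = 16$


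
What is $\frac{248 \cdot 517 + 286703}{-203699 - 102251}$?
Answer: $- \frac{414919}{305950} \approx -1.3562$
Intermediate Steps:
$\frac{248 \cdot 517 + 286703}{-203699 - 102251} = \frac{128216 + 286703}{-305950} = 414919 \left(- \frac{1}{305950}\right) = - \frac{414919}{305950}$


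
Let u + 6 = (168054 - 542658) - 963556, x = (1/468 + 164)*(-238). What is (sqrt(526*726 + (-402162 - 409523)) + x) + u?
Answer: -322264451/234 + I*sqrt(429809) ≈ -1.3772e+6 + 655.6*I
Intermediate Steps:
x = -9133607/234 (x = (1/468 + 164)*(-238) = (76753/468)*(-238) = -9133607/234 ≈ -39033.)
u = -1338166 (u = -6 + ((168054 - 542658) - 963556) = -6 + (-374604 - 963556) = -6 - 1338160 = -1338166)
(sqrt(526*726 + (-402162 - 409523)) + x) + u = (sqrt(526*726 + (-402162 - 409523)) - 9133607/234) - 1338166 = (sqrt(381876 - 811685) - 9133607/234) - 1338166 = (sqrt(-429809) - 9133607/234) - 1338166 = (I*sqrt(429809) - 9133607/234) - 1338166 = (-9133607/234 + I*sqrt(429809)) - 1338166 = -322264451/234 + I*sqrt(429809)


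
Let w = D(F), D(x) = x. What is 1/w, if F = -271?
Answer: -1/271 ≈ -0.0036900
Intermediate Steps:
w = -271
1/w = 1/(-271) = -1/271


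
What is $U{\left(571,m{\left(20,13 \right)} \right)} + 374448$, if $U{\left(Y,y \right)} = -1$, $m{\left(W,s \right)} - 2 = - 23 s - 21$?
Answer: $374447$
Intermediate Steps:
$m{\left(W,s \right)} = -19 - 23 s$ ($m{\left(W,s \right)} = 2 - \left(21 + 23 s\right) = -19 - 23 s$)
$U{\left(571,m{\left(20,13 \right)} \right)} + 374448 = -1 + 374448 = 374447$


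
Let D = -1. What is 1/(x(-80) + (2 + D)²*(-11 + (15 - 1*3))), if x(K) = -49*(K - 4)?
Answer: 1/4117 ≈ 0.00024290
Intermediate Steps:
x(K) = 196 - 49*K (x(K) = -49*(-4 + K) = 196 - 49*K)
1/(x(-80) + (2 + D)²*(-11 + (15 - 1*3))) = 1/((196 - 49*(-80)) + (2 - 1)²*(-11 + (15 - 1*3))) = 1/((196 + 3920) + 1²*(-11 + (15 - 3))) = 1/(4116 + 1*(-11 + 12)) = 1/(4116 + 1*1) = 1/(4116 + 1) = 1/4117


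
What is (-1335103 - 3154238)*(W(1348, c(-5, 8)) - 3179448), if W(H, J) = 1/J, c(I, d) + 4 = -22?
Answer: 371114287347309/26 ≈ 1.4274e+13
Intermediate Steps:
c(I, d) = -26 (c(I, d) = -4 - 22 = -26)
(-1335103 - 3154238)*(W(1348, c(-5, 8)) - 3179448) = (-1335103 - 3154238)*(1/(-26) - 3179448) = -4489341*(-1/26 - 3179448) = -4489341*(-82665649/26) = 371114287347309/26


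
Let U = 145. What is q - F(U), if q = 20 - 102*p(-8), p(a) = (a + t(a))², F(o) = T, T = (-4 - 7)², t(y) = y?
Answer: -26213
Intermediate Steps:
T = 121 (T = (-11)² = 121)
F(o) = 121
p(a) = 4*a² (p(a) = (a + a)² = (2*a)² = 4*a²)
q = -26092 (q = 20 - 408*(-8)² = 20 - 408*64 = 20 - 102*256 = 20 - 26112 = -26092)
q - F(U) = -26092 - 1*121 = -26092 - 121 = -26213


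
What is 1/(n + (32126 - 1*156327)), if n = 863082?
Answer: 1/738881 ≈ 1.3534e-6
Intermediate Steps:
1/(n + (32126 - 1*156327)) = 1/(863082 + (32126 - 1*156327)) = 1/(863082 + (32126 - 156327)) = 1/(863082 - 124201) = 1/738881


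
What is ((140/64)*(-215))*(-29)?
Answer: 218225/16 ≈ 13639.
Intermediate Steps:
((140/64)*(-215))*(-29) = ((140*(1/64))*(-215))*(-29) = ((35/16)*(-215))*(-29) = -7525/16*(-29) = 218225/16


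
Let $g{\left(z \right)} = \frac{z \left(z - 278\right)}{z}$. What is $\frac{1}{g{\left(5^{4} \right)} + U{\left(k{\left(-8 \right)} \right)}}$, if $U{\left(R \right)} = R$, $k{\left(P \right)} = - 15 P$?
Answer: $\frac{1}{467} \approx 0.0021413$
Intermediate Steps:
$g{\left(z \right)} = -278 + z$ ($g{\left(z \right)} = \frac{z \left(-278 + z\right)}{z} = -278 + z$)
$\frac{1}{g{\left(5^{4} \right)} + U{\left(k{\left(-8 \right)} \right)}} = \frac{1}{\left(-278 + 5^{4}\right) - -120} = \frac{1}{\left(-278 + 625\right) + 120} = \frac{1}{347 + 120} = \frac{1}{467}$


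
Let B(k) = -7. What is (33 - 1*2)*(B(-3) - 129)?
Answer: -4216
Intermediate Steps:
(33 - 1*2)*(B(-3) - 129) = (33 - 1*2)*(-7 - 129) = (33 - 2)*(-136) = 31*(-136) = -4216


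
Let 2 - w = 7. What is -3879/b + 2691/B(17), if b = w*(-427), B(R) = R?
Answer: 5679342/36295 ≈ 156.48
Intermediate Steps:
w = -5 (w = 2 - 1*7 = 2 - 7 = -5)
b = 2135 (b = -5*(-427) = 2135)
-3879/b + 2691/B(17) = -3879/2135 + 2691/17 = 5679342/36295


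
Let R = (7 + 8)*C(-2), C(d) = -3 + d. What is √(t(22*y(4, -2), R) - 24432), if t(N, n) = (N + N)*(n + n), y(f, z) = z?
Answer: 12*I*√78 ≈ 105.98*I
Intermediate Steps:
R = -75 (R = (7 + 8)*(-3 - 2) = 15*(-5) = -75)
t(N, n) = 4*N*n (t(N, n) = (2*N)*(2*n) = 4*N*n)
√(t(22*y(4, -2), R) - 24432) = √(4*(22*(-2))*(-75) - 24432) = √(4*(-44)*(-75) - 24432) = √(13200 - 24432) = √(-11232) = 12*I*√78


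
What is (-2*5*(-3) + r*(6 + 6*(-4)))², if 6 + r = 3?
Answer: 7056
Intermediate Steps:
r = -3 (r = -6 + 3 = -3)
(-2*5*(-3) + r*(6 + 6*(-4)))² = (-2*5*(-3) - 3*(6 + 6*(-4)))² = (-10*(-3) - 3*(6 - 24))² = (30 - 3*(-18))² = (30 + 54)² = 84² = 7056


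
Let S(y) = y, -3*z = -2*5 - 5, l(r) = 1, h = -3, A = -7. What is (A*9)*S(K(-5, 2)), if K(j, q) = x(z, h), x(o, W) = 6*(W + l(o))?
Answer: 756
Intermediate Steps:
z = 5 (z = -(-2*5 - 5)/3 = -(-10 - 5)/3 = -⅓*(-15) = 5)
x(o, W) = 6 + 6*W (x(o, W) = 6*(W + 1) = 6*(1 + W) = 6 + 6*W)
K(j, q) = -12 (K(j, q) = 6 + 6*(-3) = 6 - 18 = -12)
(A*9)*S(K(-5, 2)) = -7*9*(-12) = -63*(-12) = 756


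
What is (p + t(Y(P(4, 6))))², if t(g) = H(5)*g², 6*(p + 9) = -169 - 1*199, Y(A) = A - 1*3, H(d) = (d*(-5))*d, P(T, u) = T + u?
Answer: 345439396/9 ≈ 3.8382e+7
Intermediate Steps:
H(d) = -5*d² (H(d) = (-5*d)*d = -5*d²)
Y(A) = -3 + A (Y(A) = A - 3 = -3 + A)
p = -211/3 (p = -9 + (-169 - 1*199)/6 = -9 + (-169 - 199)/6 = -9 + (⅙)*(-368) = -9 - 184/3 = -211/3 ≈ -70.333)
t(g) = -125*g² (t(g) = (-5*5²)*g² = (-5*25)*g² = -125*g²)
(p + t(Y(P(4, 6))))² = (-211/3 - 125*(-3 + (4 + 6))²)² = (-211/3 - 125*(-3 + 10)²)² = (-211/3 - 125*7²)² = (-211/3 - 125*49)² = (-211/3 - 6125)² = (-18586/3)² = 345439396/9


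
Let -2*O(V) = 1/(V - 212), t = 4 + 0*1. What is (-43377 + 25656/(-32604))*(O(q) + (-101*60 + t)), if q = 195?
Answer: 75130656067/286 ≈ 2.6269e+8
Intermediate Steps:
t = 4 (t = 4 + 0 = 4)
O(V) = -1/(2*(-212 + V)) (O(V) = -1/(2*(V - 212)) = -1/(2*(-212 + V)))
(-43377 + 25656/(-32604))*(O(q) + (-101*60 + t)) = (-43377 + 25656/(-32604))*(-1/(-424 + 2*195) + (-101*60 + 4)) = (-43377 + 25656*(-1/32604))*(-1/(-424 + 390) + (-6060 + 4)) = (-43377 - 2138/2717)*(-1/(-34) - 6056) = -117857447*(-1*(-1/34) - 6056)/2717 = -117857447*(1/34 - 6056)/2717 = -117857447/2717*(-205903/34) = 75130656067/286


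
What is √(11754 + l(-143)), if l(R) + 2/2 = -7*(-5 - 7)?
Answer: √11837 ≈ 108.80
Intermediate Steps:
l(R) = 83 (l(R) = -1 - 7*(-5 - 7) = -1 - 7*(-12) = -1 - 1*(-84) = -1 + 84 = 83)
√(11754 + l(-143)) = √(11754 + 83) = √11837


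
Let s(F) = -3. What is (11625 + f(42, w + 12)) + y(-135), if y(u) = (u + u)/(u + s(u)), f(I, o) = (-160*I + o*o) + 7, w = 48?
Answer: 195821/23 ≈ 8514.0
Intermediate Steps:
f(I, o) = 7 + o² - 160*I (f(I, o) = (-160*I + o²) + 7 = (o² - 160*I) + 7 = 7 + o² - 160*I)
y(u) = 2*u/(-3 + u) (y(u) = (u + u)/(u - 3) = (2*u)/(-3 + u) = 2*u/(-3 + u))
(11625 + f(42, w + 12)) + y(-135) = (11625 + (7 + (48 + 12)² - 160*42)) + 2*(-135)/(-3 - 135) = (11625 + (7 + 60² - 6720)) + 2*(-135)/(-138) = (11625 + (7 + 3600 - 6720)) + 2*(-135)*(-1/138) = (11625 - 3113) + 45/23 = 8512 + 45/23 = 195821/23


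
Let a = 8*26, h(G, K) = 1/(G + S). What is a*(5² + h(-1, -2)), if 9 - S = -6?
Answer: 36504/7 ≈ 5214.9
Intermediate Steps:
S = 15 (S = 9 - 1*(-6) = 9 + 6 = 15)
h(G, K) = 1/(15 + G) (h(G, K) = 1/(G + 15) = 1/(15 + G))
a = 208
a*(5² + h(-1, -2)) = 208*(5² + 1/(15 - 1)) = 208*(25 + 1/14) = 208*(351/14) = 36504/7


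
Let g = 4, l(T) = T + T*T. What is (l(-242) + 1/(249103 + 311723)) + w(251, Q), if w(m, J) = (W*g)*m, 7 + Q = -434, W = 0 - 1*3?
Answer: 31019286061/560826 ≈ 55310.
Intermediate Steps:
W = -3 (W = 0 - 3 = -3)
Q = -441 (Q = -7 - 434 = -441)
l(T) = T + T²
w(m, J) = -12*m (w(m, J) = (-3*4)*m = -12*m)
(l(-242) + 1/(249103 + 311723)) + w(251, Q) = (-242*(1 - 242) + 1/(249103 + 311723)) - 12*251 = (-242*(-241) + 1/560826) - 3012 = (58322 + 1/560826) - 3012 = 32708493973/560826 - 3012 = 31019286061/560826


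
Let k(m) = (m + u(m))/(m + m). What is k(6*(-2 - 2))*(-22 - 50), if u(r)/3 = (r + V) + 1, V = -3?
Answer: -153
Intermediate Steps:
u(r) = -6 + 3*r (u(r) = 3*((r - 3) + 1) = 3*((-3 + r) + 1) = 3*(-2 + r) = -6 + 3*r)
k(m) = (-6 + 4*m)/(2*m) (k(m) = (m + (-6 + 3*m))/(m + m) = (-6 + 4*m)/((2*m)) = (-6 + 4*m)*(1/(2*m)) = (-6 + 4*m)/(2*m))
k(6*(-2 - 2))*(-22 - 50) = (2 - 3*1/(6*(-2 - 2)))*(-22 - 50) = (2 - 3/(6*(-4)))*(-72) = (2 - 3/(-24))*(-72) = (2 - 3*(-1/24))*(-72) = (2 + ⅛)*(-72) = (17/8)*(-72) = -153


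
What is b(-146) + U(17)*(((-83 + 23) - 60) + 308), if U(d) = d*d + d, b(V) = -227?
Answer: 57301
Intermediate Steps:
U(d) = d + d² (U(d) = d² + d = d + d²)
b(-146) + U(17)*(((-83 + 23) - 60) + 308) = -227 + (17*(1 + 17))*(((-83 + 23) - 60) + 308) = -227 + (17*18)*((-60 - 60) + 308) = -227 + 306*(-120 + 308) = -227 + 306*188 = -227 + 57528 = 57301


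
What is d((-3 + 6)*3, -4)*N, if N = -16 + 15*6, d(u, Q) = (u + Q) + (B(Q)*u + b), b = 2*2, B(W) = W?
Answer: -1998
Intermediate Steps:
b = 4
d(u, Q) = 4 + Q + u + Q*u (d(u, Q) = (u + Q) + (Q*u + 4) = (Q + u) + (4 + Q*u) = 4 + Q + u + Q*u)
N = 74 (N = -16 + 90 = 74)
d((-3 + 6)*3, -4)*N = (4 - 4 + (-3 + 6)*3 - 4*(-3 + 6)*3)*74 = (4 - 4 + 3*3 - 12*3)*74 = (4 - 4 + 9 - 4*9)*74 = (4 - 4 + 9 - 36)*74 = -27*74 = -1998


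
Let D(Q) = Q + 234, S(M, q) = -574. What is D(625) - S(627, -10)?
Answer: 1433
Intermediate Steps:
D(Q) = 234 + Q
D(625) - S(627, -10) = (234 + 625) - 1*(-574) = 859 + 574 = 1433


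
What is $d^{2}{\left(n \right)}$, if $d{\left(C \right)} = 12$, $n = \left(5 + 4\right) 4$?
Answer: $144$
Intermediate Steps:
$n = 36$ ($n = 9 \cdot 4 = 36$)
$d^{2}{\left(n \right)} = 12^{2} = 144$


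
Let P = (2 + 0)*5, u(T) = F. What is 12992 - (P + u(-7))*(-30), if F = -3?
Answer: 13202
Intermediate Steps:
u(T) = -3
P = 10 (P = 2*5 = 10)
12992 - (P + u(-7))*(-30) = 12992 - (10 - 3)*(-30) = 12992 - 7*(-30) = 12992 - 1*(-210) = 12992 + 210 = 13202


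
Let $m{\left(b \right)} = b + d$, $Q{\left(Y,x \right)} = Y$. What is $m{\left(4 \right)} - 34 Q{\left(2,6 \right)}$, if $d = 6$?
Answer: $-58$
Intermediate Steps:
$m{\left(b \right)} = 6 + b$ ($m{\left(b \right)} = b + 6 = 6 + b$)
$m{\left(4 \right)} - 34 Q{\left(2,6 \right)} = \left(6 + 4\right) - 68 = 10 - 68 = -58$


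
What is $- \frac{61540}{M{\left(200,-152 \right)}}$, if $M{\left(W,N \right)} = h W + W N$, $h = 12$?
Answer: $\frac{3077}{1400} \approx 2.1979$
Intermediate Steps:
$M{\left(W,N \right)} = 12 W + N W$ ($M{\left(W,N \right)} = 12 W + W N = 12 W + N W$)
$- \frac{61540}{M{\left(200,-152 \right)}} = - \frac{61540}{200 \left(12 - 152\right)} = - \frac{61540}{200 \left(-140\right)} = - \frac{61540}{-28000} = \left(-61540\right) \left(- \frac{1}{28000}\right) = \frac{3077}{1400}$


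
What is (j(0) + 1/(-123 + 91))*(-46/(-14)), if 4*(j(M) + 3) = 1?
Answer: -2047/224 ≈ -9.1384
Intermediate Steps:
j(M) = -11/4 (j(M) = -3 + (¼)*1 = -3 + ¼ = -11/4)
(j(0) + 1/(-123 + 91))*(-46/(-14)) = (-11/4 + 1/(-123 + 91))*(-46/(-14)) = (-11/4 + 1/(-32))*(-46*(-1/14)) = (-11/4 - 1/32)*(23/7) = -89/32*23/7 = -2047/224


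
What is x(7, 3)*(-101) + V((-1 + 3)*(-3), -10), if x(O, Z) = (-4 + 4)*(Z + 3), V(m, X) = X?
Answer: -10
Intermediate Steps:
x(O, Z) = 0 (x(O, Z) = 0*(3 + Z) = 0)
x(7, 3)*(-101) + V((-1 + 3)*(-3), -10) = 0*(-101) - 10 = 0 - 10 = -10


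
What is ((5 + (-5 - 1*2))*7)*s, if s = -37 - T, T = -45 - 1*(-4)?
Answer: -56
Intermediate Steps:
T = -41 (T = -45 + 4 = -41)
s = 4 (s = -37 - 1*(-41) = -37 + 41 = 4)
((5 + (-5 - 1*2))*7)*s = ((5 + (-5 - 1*2))*7)*4 = ((5 + (-5 - 2))*7)*4 = ((5 - 7)*7)*4 = -2*7*4 = -14*4 = -56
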